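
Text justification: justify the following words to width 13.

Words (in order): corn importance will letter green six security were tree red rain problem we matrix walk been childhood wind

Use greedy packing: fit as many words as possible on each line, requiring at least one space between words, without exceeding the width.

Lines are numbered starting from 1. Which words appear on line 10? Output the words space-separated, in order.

Line 1: ['corn'] (min_width=4, slack=9)
Line 2: ['importance'] (min_width=10, slack=3)
Line 3: ['will', 'letter'] (min_width=11, slack=2)
Line 4: ['green', 'six'] (min_width=9, slack=4)
Line 5: ['security', 'were'] (min_width=13, slack=0)
Line 6: ['tree', 'red', 'rain'] (min_width=13, slack=0)
Line 7: ['problem', 'we'] (min_width=10, slack=3)
Line 8: ['matrix', 'walk'] (min_width=11, slack=2)
Line 9: ['been'] (min_width=4, slack=9)
Line 10: ['childhood'] (min_width=9, slack=4)
Line 11: ['wind'] (min_width=4, slack=9)

Answer: childhood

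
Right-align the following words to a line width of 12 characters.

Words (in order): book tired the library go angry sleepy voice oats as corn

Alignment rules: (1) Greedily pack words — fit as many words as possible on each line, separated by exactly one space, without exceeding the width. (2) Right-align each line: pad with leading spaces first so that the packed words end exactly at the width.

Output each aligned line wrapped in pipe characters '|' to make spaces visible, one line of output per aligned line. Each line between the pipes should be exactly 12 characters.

Answer: |  book tired|
| the library|
|    go angry|
|sleepy voice|
|oats as corn|

Derivation:
Line 1: ['book', 'tired'] (min_width=10, slack=2)
Line 2: ['the', 'library'] (min_width=11, slack=1)
Line 3: ['go', 'angry'] (min_width=8, slack=4)
Line 4: ['sleepy', 'voice'] (min_width=12, slack=0)
Line 5: ['oats', 'as', 'corn'] (min_width=12, slack=0)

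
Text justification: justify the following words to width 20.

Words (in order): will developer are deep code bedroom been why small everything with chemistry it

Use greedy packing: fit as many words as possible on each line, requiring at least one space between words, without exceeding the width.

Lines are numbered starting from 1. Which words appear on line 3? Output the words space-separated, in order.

Line 1: ['will', 'developer', 'are'] (min_width=18, slack=2)
Line 2: ['deep', 'code', 'bedroom'] (min_width=17, slack=3)
Line 3: ['been', 'why', 'small'] (min_width=14, slack=6)
Line 4: ['everything', 'with'] (min_width=15, slack=5)
Line 5: ['chemistry', 'it'] (min_width=12, slack=8)

Answer: been why small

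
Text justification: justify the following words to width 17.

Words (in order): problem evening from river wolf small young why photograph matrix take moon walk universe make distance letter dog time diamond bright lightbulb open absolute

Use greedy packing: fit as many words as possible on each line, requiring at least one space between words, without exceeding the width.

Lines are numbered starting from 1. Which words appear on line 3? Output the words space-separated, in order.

Line 1: ['problem', 'evening'] (min_width=15, slack=2)
Line 2: ['from', 'river', 'wolf'] (min_width=15, slack=2)
Line 3: ['small', 'young', 'why'] (min_width=15, slack=2)
Line 4: ['photograph', 'matrix'] (min_width=17, slack=0)
Line 5: ['take', 'moon', 'walk'] (min_width=14, slack=3)
Line 6: ['universe', 'make'] (min_width=13, slack=4)
Line 7: ['distance', 'letter'] (min_width=15, slack=2)
Line 8: ['dog', 'time', 'diamond'] (min_width=16, slack=1)
Line 9: ['bright', 'lightbulb'] (min_width=16, slack=1)
Line 10: ['open', 'absolute'] (min_width=13, slack=4)

Answer: small young why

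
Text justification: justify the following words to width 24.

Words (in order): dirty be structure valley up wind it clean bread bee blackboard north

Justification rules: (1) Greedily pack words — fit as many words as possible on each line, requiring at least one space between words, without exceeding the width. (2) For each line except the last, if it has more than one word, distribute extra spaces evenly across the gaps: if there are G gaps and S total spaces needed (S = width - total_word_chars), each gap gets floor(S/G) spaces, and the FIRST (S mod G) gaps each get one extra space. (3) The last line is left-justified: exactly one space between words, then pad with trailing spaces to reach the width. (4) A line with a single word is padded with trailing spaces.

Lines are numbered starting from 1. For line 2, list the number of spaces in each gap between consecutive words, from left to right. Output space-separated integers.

Line 1: ['dirty', 'be', 'structure'] (min_width=18, slack=6)
Line 2: ['valley', 'up', 'wind', 'it', 'clean'] (min_width=23, slack=1)
Line 3: ['bread', 'bee', 'blackboard'] (min_width=20, slack=4)
Line 4: ['north'] (min_width=5, slack=19)

Answer: 2 1 1 1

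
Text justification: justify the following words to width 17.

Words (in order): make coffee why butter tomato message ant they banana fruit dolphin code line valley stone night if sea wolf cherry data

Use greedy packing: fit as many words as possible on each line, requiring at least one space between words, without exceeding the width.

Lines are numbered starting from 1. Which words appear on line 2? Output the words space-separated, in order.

Line 1: ['make', 'coffee', 'why'] (min_width=15, slack=2)
Line 2: ['butter', 'tomato'] (min_width=13, slack=4)
Line 3: ['message', 'ant', 'they'] (min_width=16, slack=1)
Line 4: ['banana', 'fruit'] (min_width=12, slack=5)
Line 5: ['dolphin', 'code', 'line'] (min_width=17, slack=0)
Line 6: ['valley', 'stone'] (min_width=12, slack=5)
Line 7: ['night', 'if', 'sea', 'wolf'] (min_width=17, slack=0)
Line 8: ['cherry', 'data'] (min_width=11, slack=6)

Answer: butter tomato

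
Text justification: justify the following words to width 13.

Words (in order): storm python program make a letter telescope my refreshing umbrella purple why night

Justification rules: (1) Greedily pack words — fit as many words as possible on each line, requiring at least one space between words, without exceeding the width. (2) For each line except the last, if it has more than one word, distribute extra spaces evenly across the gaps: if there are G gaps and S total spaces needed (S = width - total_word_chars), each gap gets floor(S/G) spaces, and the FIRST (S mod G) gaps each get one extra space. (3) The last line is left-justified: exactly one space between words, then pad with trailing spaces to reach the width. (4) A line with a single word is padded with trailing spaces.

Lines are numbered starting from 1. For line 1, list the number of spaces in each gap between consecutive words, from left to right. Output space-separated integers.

Line 1: ['storm', 'python'] (min_width=12, slack=1)
Line 2: ['program', 'make'] (min_width=12, slack=1)
Line 3: ['a', 'letter'] (min_width=8, slack=5)
Line 4: ['telescope', 'my'] (min_width=12, slack=1)
Line 5: ['refreshing'] (min_width=10, slack=3)
Line 6: ['umbrella'] (min_width=8, slack=5)
Line 7: ['purple', 'why'] (min_width=10, slack=3)
Line 8: ['night'] (min_width=5, slack=8)

Answer: 2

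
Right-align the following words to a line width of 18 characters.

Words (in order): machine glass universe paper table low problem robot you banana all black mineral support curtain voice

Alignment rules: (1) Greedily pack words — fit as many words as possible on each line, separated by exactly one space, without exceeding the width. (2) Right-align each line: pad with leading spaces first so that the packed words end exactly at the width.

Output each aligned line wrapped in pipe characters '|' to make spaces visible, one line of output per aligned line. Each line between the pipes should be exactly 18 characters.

Answer: |     machine glass|
|    universe paper|
| table low problem|
|  robot you banana|
| all black mineral|
|   support curtain|
|             voice|

Derivation:
Line 1: ['machine', 'glass'] (min_width=13, slack=5)
Line 2: ['universe', 'paper'] (min_width=14, slack=4)
Line 3: ['table', 'low', 'problem'] (min_width=17, slack=1)
Line 4: ['robot', 'you', 'banana'] (min_width=16, slack=2)
Line 5: ['all', 'black', 'mineral'] (min_width=17, slack=1)
Line 6: ['support', 'curtain'] (min_width=15, slack=3)
Line 7: ['voice'] (min_width=5, slack=13)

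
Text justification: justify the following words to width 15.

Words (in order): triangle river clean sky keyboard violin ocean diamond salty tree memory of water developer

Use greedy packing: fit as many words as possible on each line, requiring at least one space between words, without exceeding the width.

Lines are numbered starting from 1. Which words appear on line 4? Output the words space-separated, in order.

Answer: ocean diamond

Derivation:
Line 1: ['triangle', 'river'] (min_width=14, slack=1)
Line 2: ['clean', 'sky'] (min_width=9, slack=6)
Line 3: ['keyboard', 'violin'] (min_width=15, slack=0)
Line 4: ['ocean', 'diamond'] (min_width=13, slack=2)
Line 5: ['salty', 'tree'] (min_width=10, slack=5)
Line 6: ['memory', 'of', 'water'] (min_width=15, slack=0)
Line 7: ['developer'] (min_width=9, slack=6)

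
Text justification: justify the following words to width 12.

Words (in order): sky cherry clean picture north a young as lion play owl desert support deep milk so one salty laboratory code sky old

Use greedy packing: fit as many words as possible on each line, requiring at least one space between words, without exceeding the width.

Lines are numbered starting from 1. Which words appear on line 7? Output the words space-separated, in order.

Line 1: ['sky', 'cherry'] (min_width=10, slack=2)
Line 2: ['clean'] (min_width=5, slack=7)
Line 3: ['picture'] (min_width=7, slack=5)
Line 4: ['north', 'a'] (min_width=7, slack=5)
Line 5: ['young', 'as'] (min_width=8, slack=4)
Line 6: ['lion', 'play'] (min_width=9, slack=3)
Line 7: ['owl', 'desert'] (min_width=10, slack=2)
Line 8: ['support', 'deep'] (min_width=12, slack=0)
Line 9: ['milk', 'so', 'one'] (min_width=11, slack=1)
Line 10: ['salty'] (min_width=5, slack=7)
Line 11: ['laboratory'] (min_width=10, slack=2)
Line 12: ['code', 'sky', 'old'] (min_width=12, slack=0)

Answer: owl desert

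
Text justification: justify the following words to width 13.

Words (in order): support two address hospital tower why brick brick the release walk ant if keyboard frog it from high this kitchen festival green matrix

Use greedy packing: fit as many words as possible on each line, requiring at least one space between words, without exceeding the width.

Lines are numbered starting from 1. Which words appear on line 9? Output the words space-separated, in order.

Answer: it from high

Derivation:
Line 1: ['support', 'two'] (min_width=11, slack=2)
Line 2: ['address'] (min_width=7, slack=6)
Line 3: ['hospital'] (min_width=8, slack=5)
Line 4: ['tower', 'why'] (min_width=9, slack=4)
Line 5: ['brick', 'brick'] (min_width=11, slack=2)
Line 6: ['the', 'release'] (min_width=11, slack=2)
Line 7: ['walk', 'ant', 'if'] (min_width=11, slack=2)
Line 8: ['keyboard', 'frog'] (min_width=13, slack=0)
Line 9: ['it', 'from', 'high'] (min_width=12, slack=1)
Line 10: ['this', 'kitchen'] (min_width=12, slack=1)
Line 11: ['festival'] (min_width=8, slack=5)
Line 12: ['green', 'matrix'] (min_width=12, slack=1)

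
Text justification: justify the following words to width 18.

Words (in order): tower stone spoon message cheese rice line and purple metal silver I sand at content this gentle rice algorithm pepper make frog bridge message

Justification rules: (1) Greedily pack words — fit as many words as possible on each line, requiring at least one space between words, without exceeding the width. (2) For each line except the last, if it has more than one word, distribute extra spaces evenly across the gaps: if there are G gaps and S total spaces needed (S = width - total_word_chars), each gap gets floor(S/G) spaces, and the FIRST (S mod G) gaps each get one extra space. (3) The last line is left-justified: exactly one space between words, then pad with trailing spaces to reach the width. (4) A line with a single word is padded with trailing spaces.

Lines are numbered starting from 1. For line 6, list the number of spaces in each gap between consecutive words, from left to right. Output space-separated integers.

Line 1: ['tower', 'stone', 'spoon'] (min_width=17, slack=1)
Line 2: ['message', 'cheese'] (min_width=14, slack=4)
Line 3: ['rice', 'line', 'and'] (min_width=13, slack=5)
Line 4: ['purple', 'metal'] (min_width=12, slack=6)
Line 5: ['silver', 'I', 'sand', 'at'] (min_width=16, slack=2)
Line 6: ['content', 'this'] (min_width=12, slack=6)
Line 7: ['gentle', 'rice'] (min_width=11, slack=7)
Line 8: ['algorithm', 'pepper'] (min_width=16, slack=2)
Line 9: ['make', 'frog', 'bridge'] (min_width=16, slack=2)
Line 10: ['message'] (min_width=7, slack=11)

Answer: 7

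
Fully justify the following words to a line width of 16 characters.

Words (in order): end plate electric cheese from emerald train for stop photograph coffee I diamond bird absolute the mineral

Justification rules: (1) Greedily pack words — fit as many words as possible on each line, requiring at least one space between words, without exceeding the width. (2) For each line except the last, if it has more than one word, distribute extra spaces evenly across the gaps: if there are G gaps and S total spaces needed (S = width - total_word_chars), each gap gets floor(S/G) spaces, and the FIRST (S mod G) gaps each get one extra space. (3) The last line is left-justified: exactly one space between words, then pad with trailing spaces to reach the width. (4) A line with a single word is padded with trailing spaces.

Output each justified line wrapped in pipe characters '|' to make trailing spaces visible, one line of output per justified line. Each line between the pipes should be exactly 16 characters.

Answer: |end        plate|
|electric  cheese|
|from     emerald|
|train  for  stop|
|photograph      |
|coffee I diamond|
|bird    absolute|
|the mineral     |

Derivation:
Line 1: ['end', 'plate'] (min_width=9, slack=7)
Line 2: ['electric', 'cheese'] (min_width=15, slack=1)
Line 3: ['from', 'emerald'] (min_width=12, slack=4)
Line 4: ['train', 'for', 'stop'] (min_width=14, slack=2)
Line 5: ['photograph'] (min_width=10, slack=6)
Line 6: ['coffee', 'I', 'diamond'] (min_width=16, slack=0)
Line 7: ['bird', 'absolute'] (min_width=13, slack=3)
Line 8: ['the', 'mineral'] (min_width=11, slack=5)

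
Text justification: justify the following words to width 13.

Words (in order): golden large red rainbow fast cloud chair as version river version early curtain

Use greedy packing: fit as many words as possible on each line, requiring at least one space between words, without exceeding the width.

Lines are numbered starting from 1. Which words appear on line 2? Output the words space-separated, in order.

Answer: red rainbow

Derivation:
Line 1: ['golden', 'large'] (min_width=12, slack=1)
Line 2: ['red', 'rainbow'] (min_width=11, slack=2)
Line 3: ['fast', 'cloud'] (min_width=10, slack=3)
Line 4: ['chair', 'as'] (min_width=8, slack=5)
Line 5: ['version', 'river'] (min_width=13, slack=0)
Line 6: ['version', 'early'] (min_width=13, slack=0)
Line 7: ['curtain'] (min_width=7, slack=6)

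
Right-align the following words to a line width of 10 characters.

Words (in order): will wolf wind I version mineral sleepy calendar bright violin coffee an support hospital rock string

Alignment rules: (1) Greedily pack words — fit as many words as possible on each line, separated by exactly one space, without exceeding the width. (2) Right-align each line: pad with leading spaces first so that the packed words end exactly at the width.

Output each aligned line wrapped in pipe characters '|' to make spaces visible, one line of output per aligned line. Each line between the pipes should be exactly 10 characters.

Line 1: ['will', 'wolf'] (min_width=9, slack=1)
Line 2: ['wind', 'I'] (min_width=6, slack=4)
Line 3: ['version'] (min_width=7, slack=3)
Line 4: ['mineral'] (min_width=7, slack=3)
Line 5: ['sleepy'] (min_width=6, slack=4)
Line 6: ['calendar'] (min_width=8, slack=2)
Line 7: ['bright'] (min_width=6, slack=4)
Line 8: ['violin'] (min_width=6, slack=4)
Line 9: ['coffee', 'an'] (min_width=9, slack=1)
Line 10: ['support'] (min_width=7, slack=3)
Line 11: ['hospital'] (min_width=8, slack=2)
Line 12: ['rock'] (min_width=4, slack=6)
Line 13: ['string'] (min_width=6, slack=4)

Answer: | will wolf|
|    wind I|
|   version|
|   mineral|
|    sleepy|
|  calendar|
|    bright|
|    violin|
| coffee an|
|   support|
|  hospital|
|      rock|
|    string|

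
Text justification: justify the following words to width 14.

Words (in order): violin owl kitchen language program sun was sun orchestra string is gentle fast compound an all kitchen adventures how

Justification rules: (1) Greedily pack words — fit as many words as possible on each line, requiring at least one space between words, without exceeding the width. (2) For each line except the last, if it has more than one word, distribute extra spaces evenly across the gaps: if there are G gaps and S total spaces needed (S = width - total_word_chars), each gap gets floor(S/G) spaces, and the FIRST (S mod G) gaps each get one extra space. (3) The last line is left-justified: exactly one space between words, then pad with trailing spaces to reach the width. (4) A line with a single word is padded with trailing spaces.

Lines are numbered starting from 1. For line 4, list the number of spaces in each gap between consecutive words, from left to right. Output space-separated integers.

Answer: 4

Derivation:
Line 1: ['violin', 'owl'] (min_width=10, slack=4)
Line 2: ['kitchen'] (min_width=7, slack=7)
Line 3: ['language'] (min_width=8, slack=6)
Line 4: ['program', 'sun'] (min_width=11, slack=3)
Line 5: ['was', 'sun'] (min_width=7, slack=7)
Line 6: ['orchestra'] (min_width=9, slack=5)
Line 7: ['string', 'is'] (min_width=9, slack=5)
Line 8: ['gentle', 'fast'] (min_width=11, slack=3)
Line 9: ['compound', 'an'] (min_width=11, slack=3)
Line 10: ['all', 'kitchen'] (min_width=11, slack=3)
Line 11: ['adventures', 'how'] (min_width=14, slack=0)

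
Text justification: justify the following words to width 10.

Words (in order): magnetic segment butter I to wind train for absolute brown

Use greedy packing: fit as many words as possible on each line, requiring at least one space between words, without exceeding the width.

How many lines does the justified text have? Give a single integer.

Line 1: ['magnetic'] (min_width=8, slack=2)
Line 2: ['segment'] (min_width=7, slack=3)
Line 3: ['butter', 'I'] (min_width=8, slack=2)
Line 4: ['to', 'wind'] (min_width=7, slack=3)
Line 5: ['train', 'for'] (min_width=9, slack=1)
Line 6: ['absolute'] (min_width=8, slack=2)
Line 7: ['brown'] (min_width=5, slack=5)
Total lines: 7

Answer: 7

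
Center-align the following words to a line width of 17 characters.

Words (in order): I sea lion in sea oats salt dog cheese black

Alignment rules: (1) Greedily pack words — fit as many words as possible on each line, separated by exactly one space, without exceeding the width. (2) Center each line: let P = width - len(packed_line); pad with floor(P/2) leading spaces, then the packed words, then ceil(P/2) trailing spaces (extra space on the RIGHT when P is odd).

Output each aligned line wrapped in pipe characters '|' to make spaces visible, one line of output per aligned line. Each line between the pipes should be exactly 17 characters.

Line 1: ['I', 'sea', 'lion', 'in', 'sea'] (min_width=17, slack=0)
Line 2: ['oats', 'salt', 'dog'] (min_width=13, slack=4)
Line 3: ['cheese', 'black'] (min_width=12, slack=5)

Answer: |I sea lion in sea|
|  oats salt dog  |
|  cheese black   |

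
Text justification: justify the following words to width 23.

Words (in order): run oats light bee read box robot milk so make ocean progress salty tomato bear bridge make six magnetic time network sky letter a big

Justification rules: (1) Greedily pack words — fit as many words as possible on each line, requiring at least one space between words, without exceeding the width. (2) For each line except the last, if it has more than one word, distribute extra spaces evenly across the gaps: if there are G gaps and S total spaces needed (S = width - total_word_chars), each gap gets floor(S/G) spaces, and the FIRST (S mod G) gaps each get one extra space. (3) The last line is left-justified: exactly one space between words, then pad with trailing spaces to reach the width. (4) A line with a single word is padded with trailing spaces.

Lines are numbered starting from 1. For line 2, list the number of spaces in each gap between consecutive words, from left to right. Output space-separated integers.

Line 1: ['run', 'oats', 'light', 'bee', 'read'] (min_width=23, slack=0)
Line 2: ['box', 'robot', 'milk', 'so', 'make'] (min_width=22, slack=1)
Line 3: ['ocean', 'progress', 'salty'] (min_width=20, slack=3)
Line 4: ['tomato', 'bear', 'bridge', 'make'] (min_width=23, slack=0)
Line 5: ['six', 'magnetic', 'time'] (min_width=17, slack=6)
Line 6: ['network', 'sky', 'letter', 'a'] (min_width=20, slack=3)
Line 7: ['big'] (min_width=3, slack=20)

Answer: 2 1 1 1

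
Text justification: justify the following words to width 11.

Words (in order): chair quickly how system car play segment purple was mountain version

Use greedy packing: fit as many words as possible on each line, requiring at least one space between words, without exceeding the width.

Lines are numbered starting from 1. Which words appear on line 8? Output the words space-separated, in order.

Answer: version

Derivation:
Line 1: ['chair'] (min_width=5, slack=6)
Line 2: ['quickly', 'how'] (min_width=11, slack=0)
Line 3: ['system', 'car'] (min_width=10, slack=1)
Line 4: ['play'] (min_width=4, slack=7)
Line 5: ['segment'] (min_width=7, slack=4)
Line 6: ['purple', 'was'] (min_width=10, slack=1)
Line 7: ['mountain'] (min_width=8, slack=3)
Line 8: ['version'] (min_width=7, slack=4)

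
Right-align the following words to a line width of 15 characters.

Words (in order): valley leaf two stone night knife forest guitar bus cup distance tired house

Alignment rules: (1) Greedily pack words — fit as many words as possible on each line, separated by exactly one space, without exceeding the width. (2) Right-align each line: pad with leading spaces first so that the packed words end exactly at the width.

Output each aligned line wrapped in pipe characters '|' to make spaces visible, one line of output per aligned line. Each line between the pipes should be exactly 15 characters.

Answer: |valley leaf two|
|    stone night|
|   knife forest|
| guitar bus cup|
| distance tired|
|          house|

Derivation:
Line 1: ['valley', 'leaf', 'two'] (min_width=15, slack=0)
Line 2: ['stone', 'night'] (min_width=11, slack=4)
Line 3: ['knife', 'forest'] (min_width=12, slack=3)
Line 4: ['guitar', 'bus', 'cup'] (min_width=14, slack=1)
Line 5: ['distance', 'tired'] (min_width=14, slack=1)
Line 6: ['house'] (min_width=5, slack=10)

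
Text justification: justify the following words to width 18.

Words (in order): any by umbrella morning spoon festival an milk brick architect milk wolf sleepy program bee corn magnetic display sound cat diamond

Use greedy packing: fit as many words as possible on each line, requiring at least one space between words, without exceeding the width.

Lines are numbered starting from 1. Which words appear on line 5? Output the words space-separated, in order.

Line 1: ['any', 'by', 'umbrella'] (min_width=15, slack=3)
Line 2: ['morning', 'spoon'] (min_width=13, slack=5)
Line 3: ['festival', 'an', 'milk'] (min_width=16, slack=2)
Line 4: ['brick', 'architect'] (min_width=15, slack=3)
Line 5: ['milk', 'wolf', 'sleepy'] (min_width=16, slack=2)
Line 6: ['program', 'bee', 'corn'] (min_width=16, slack=2)
Line 7: ['magnetic', 'display'] (min_width=16, slack=2)
Line 8: ['sound', 'cat', 'diamond'] (min_width=17, slack=1)

Answer: milk wolf sleepy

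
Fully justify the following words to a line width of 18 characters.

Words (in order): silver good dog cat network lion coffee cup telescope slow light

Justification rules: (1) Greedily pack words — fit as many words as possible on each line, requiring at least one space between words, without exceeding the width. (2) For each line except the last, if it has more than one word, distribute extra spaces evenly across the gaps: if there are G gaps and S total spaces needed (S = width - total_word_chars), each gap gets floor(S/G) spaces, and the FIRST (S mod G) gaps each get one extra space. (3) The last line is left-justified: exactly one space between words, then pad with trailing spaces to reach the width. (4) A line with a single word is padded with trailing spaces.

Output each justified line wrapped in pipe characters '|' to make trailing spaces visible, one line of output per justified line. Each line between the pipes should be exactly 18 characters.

Line 1: ['silver', 'good', 'dog'] (min_width=15, slack=3)
Line 2: ['cat', 'network', 'lion'] (min_width=16, slack=2)
Line 3: ['coffee', 'cup'] (min_width=10, slack=8)
Line 4: ['telescope', 'slow'] (min_width=14, slack=4)
Line 5: ['light'] (min_width=5, slack=13)

Answer: |silver   good  dog|
|cat  network  lion|
|coffee         cup|
|telescope     slow|
|light             |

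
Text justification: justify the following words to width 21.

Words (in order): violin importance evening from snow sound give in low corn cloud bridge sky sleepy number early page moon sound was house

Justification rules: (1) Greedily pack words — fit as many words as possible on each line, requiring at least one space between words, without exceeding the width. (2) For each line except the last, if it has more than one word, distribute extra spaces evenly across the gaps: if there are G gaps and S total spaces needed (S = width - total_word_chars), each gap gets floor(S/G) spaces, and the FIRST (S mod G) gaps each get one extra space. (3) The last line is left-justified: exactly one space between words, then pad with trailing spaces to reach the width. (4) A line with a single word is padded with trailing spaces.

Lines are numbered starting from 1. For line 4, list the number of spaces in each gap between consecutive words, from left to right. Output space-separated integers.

Answer: 1 1 1

Derivation:
Line 1: ['violin', 'importance'] (min_width=17, slack=4)
Line 2: ['evening', 'from', 'snow'] (min_width=17, slack=4)
Line 3: ['sound', 'give', 'in', 'low'] (min_width=17, slack=4)
Line 4: ['corn', 'cloud', 'bridge', 'sky'] (min_width=21, slack=0)
Line 5: ['sleepy', 'number', 'early'] (min_width=19, slack=2)
Line 6: ['page', 'moon', 'sound', 'was'] (min_width=19, slack=2)
Line 7: ['house'] (min_width=5, slack=16)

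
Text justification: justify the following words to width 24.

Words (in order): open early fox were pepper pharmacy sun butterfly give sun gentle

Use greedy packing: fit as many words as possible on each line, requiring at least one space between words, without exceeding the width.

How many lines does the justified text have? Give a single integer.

Line 1: ['open', 'early', 'fox', 'were'] (min_width=19, slack=5)
Line 2: ['pepper', 'pharmacy', 'sun'] (min_width=19, slack=5)
Line 3: ['butterfly', 'give', 'sun'] (min_width=18, slack=6)
Line 4: ['gentle'] (min_width=6, slack=18)
Total lines: 4

Answer: 4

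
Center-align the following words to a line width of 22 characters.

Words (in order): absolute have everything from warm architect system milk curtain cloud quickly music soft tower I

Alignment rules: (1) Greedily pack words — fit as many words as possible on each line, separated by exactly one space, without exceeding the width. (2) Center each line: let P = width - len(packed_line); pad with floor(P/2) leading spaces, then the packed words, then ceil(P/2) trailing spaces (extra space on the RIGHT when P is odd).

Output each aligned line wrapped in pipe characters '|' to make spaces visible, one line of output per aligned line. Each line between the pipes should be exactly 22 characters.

Answer: |    absolute have     |
| everything from warm |
|architect system milk |
|curtain cloud quickly |
|  music soft tower I  |

Derivation:
Line 1: ['absolute', 'have'] (min_width=13, slack=9)
Line 2: ['everything', 'from', 'warm'] (min_width=20, slack=2)
Line 3: ['architect', 'system', 'milk'] (min_width=21, slack=1)
Line 4: ['curtain', 'cloud', 'quickly'] (min_width=21, slack=1)
Line 5: ['music', 'soft', 'tower', 'I'] (min_width=18, slack=4)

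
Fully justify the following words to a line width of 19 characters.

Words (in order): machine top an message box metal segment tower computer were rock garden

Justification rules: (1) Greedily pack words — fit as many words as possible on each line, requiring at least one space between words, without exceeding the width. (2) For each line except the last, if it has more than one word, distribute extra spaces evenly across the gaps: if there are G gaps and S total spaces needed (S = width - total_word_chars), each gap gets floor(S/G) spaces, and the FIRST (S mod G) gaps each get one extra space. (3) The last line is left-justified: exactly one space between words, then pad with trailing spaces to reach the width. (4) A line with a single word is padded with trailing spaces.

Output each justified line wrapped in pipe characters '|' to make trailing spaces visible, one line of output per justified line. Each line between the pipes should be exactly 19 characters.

Line 1: ['machine', 'top', 'an'] (min_width=14, slack=5)
Line 2: ['message', 'box', 'metal'] (min_width=17, slack=2)
Line 3: ['segment', 'tower'] (min_width=13, slack=6)
Line 4: ['computer', 'were', 'rock'] (min_width=18, slack=1)
Line 5: ['garden'] (min_width=6, slack=13)

Answer: |machine    top   an|
|message  box  metal|
|segment       tower|
|computer  were rock|
|garden             |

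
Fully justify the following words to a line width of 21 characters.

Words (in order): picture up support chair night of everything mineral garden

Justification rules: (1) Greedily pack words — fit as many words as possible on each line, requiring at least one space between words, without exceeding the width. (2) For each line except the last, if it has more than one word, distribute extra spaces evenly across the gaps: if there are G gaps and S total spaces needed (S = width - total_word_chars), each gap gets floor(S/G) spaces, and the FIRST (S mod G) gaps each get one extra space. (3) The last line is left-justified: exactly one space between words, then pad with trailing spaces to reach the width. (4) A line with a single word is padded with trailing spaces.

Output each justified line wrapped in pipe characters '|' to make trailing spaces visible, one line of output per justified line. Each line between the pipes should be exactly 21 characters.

Line 1: ['picture', 'up', 'support'] (min_width=18, slack=3)
Line 2: ['chair', 'night', 'of'] (min_width=14, slack=7)
Line 3: ['everything', 'mineral'] (min_width=18, slack=3)
Line 4: ['garden'] (min_width=6, slack=15)

Answer: |picture   up  support|
|chair     night    of|
|everything    mineral|
|garden               |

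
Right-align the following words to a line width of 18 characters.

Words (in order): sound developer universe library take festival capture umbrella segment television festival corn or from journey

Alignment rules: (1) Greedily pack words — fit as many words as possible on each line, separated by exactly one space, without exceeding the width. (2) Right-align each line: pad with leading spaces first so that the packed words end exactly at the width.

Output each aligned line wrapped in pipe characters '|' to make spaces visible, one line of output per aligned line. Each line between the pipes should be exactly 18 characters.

Line 1: ['sound', 'developer'] (min_width=15, slack=3)
Line 2: ['universe', 'library'] (min_width=16, slack=2)
Line 3: ['take', 'festival'] (min_width=13, slack=5)
Line 4: ['capture', 'umbrella'] (min_width=16, slack=2)
Line 5: ['segment', 'television'] (min_width=18, slack=0)
Line 6: ['festival', 'corn', 'or'] (min_width=16, slack=2)
Line 7: ['from', 'journey'] (min_width=12, slack=6)

Answer: |   sound developer|
|  universe library|
|     take festival|
|  capture umbrella|
|segment television|
|  festival corn or|
|      from journey|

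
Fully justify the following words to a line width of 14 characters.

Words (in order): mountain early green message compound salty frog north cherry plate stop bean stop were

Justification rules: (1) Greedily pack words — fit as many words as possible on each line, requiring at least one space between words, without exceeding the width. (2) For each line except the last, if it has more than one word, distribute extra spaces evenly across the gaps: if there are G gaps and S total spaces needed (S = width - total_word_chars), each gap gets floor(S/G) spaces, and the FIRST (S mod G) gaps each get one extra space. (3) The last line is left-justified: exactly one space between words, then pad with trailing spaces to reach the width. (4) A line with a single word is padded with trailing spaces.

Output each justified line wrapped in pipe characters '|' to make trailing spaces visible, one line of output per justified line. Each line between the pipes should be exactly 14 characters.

Line 1: ['mountain', 'early'] (min_width=14, slack=0)
Line 2: ['green', 'message'] (min_width=13, slack=1)
Line 3: ['compound', 'salty'] (min_width=14, slack=0)
Line 4: ['frog', 'north'] (min_width=10, slack=4)
Line 5: ['cherry', 'plate'] (min_width=12, slack=2)
Line 6: ['stop', 'bean', 'stop'] (min_width=14, slack=0)
Line 7: ['were'] (min_width=4, slack=10)

Answer: |mountain early|
|green  message|
|compound salty|
|frog     north|
|cherry   plate|
|stop bean stop|
|were          |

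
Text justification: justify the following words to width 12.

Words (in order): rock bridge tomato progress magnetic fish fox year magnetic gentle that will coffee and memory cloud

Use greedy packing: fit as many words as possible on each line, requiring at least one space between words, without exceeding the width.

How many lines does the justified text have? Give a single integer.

Line 1: ['rock', 'bridge'] (min_width=11, slack=1)
Line 2: ['tomato'] (min_width=6, slack=6)
Line 3: ['progress'] (min_width=8, slack=4)
Line 4: ['magnetic'] (min_width=8, slack=4)
Line 5: ['fish', 'fox'] (min_width=8, slack=4)
Line 6: ['year'] (min_width=4, slack=8)
Line 7: ['magnetic'] (min_width=8, slack=4)
Line 8: ['gentle', 'that'] (min_width=11, slack=1)
Line 9: ['will', 'coffee'] (min_width=11, slack=1)
Line 10: ['and', 'memory'] (min_width=10, slack=2)
Line 11: ['cloud'] (min_width=5, slack=7)
Total lines: 11

Answer: 11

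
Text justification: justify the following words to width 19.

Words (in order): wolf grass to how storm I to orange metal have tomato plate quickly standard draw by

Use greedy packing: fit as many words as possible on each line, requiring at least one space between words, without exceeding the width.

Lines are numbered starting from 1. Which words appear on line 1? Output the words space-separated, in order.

Line 1: ['wolf', 'grass', 'to', 'how'] (min_width=17, slack=2)
Line 2: ['storm', 'I', 'to', 'orange'] (min_width=17, slack=2)
Line 3: ['metal', 'have', 'tomato'] (min_width=17, slack=2)
Line 4: ['plate', 'quickly'] (min_width=13, slack=6)
Line 5: ['standard', 'draw', 'by'] (min_width=16, slack=3)

Answer: wolf grass to how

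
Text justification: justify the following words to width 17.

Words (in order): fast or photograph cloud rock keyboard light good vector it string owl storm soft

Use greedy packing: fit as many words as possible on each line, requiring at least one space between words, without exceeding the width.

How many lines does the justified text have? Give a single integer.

Line 1: ['fast', 'or'] (min_width=7, slack=10)
Line 2: ['photograph', 'cloud'] (min_width=16, slack=1)
Line 3: ['rock', 'keyboard'] (min_width=13, slack=4)
Line 4: ['light', 'good', 'vector'] (min_width=17, slack=0)
Line 5: ['it', 'string', 'owl'] (min_width=13, slack=4)
Line 6: ['storm', 'soft'] (min_width=10, slack=7)
Total lines: 6

Answer: 6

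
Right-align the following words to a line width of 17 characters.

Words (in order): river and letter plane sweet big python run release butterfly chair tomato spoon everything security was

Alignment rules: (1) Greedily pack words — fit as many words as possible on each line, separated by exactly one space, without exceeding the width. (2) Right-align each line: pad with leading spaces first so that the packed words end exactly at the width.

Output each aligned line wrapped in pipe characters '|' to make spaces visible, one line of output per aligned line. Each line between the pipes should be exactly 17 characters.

Line 1: ['river', 'and', 'letter'] (min_width=16, slack=1)
Line 2: ['plane', 'sweet', 'big'] (min_width=15, slack=2)
Line 3: ['python', 'run'] (min_width=10, slack=7)
Line 4: ['release', 'butterfly'] (min_width=17, slack=0)
Line 5: ['chair', 'tomato'] (min_width=12, slack=5)
Line 6: ['spoon', 'everything'] (min_width=16, slack=1)
Line 7: ['security', 'was'] (min_width=12, slack=5)

Answer: | river and letter|
|  plane sweet big|
|       python run|
|release butterfly|
|     chair tomato|
| spoon everything|
|     security was|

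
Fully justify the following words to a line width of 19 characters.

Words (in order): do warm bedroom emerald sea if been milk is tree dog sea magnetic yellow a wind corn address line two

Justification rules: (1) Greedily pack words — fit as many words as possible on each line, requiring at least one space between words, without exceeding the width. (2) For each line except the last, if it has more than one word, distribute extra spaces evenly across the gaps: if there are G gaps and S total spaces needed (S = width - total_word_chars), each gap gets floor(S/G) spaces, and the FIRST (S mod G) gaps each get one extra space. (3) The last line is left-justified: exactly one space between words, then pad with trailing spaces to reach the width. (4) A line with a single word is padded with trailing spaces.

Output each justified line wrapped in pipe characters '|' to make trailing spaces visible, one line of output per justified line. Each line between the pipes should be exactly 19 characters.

Answer: |do   warm   bedroom|
|emerald sea if been|
|milk  is  tree  dog|
|sea magnetic yellow|
|a wind corn address|
|line two           |

Derivation:
Line 1: ['do', 'warm', 'bedroom'] (min_width=15, slack=4)
Line 2: ['emerald', 'sea', 'if', 'been'] (min_width=19, slack=0)
Line 3: ['milk', 'is', 'tree', 'dog'] (min_width=16, slack=3)
Line 4: ['sea', 'magnetic', 'yellow'] (min_width=19, slack=0)
Line 5: ['a', 'wind', 'corn', 'address'] (min_width=19, slack=0)
Line 6: ['line', 'two'] (min_width=8, slack=11)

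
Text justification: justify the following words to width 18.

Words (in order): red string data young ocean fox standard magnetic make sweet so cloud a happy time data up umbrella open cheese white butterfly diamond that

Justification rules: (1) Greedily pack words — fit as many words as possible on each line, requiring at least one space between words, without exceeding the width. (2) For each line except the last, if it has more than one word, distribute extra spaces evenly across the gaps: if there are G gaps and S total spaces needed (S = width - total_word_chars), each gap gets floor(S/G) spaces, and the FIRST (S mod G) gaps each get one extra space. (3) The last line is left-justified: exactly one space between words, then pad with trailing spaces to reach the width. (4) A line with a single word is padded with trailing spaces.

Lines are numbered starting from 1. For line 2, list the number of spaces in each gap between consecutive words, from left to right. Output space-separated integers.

Answer: 3 2

Derivation:
Line 1: ['red', 'string', 'data'] (min_width=15, slack=3)
Line 2: ['young', 'ocean', 'fox'] (min_width=15, slack=3)
Line 3: ['standard', 'magnetic'] (min_width=17, slack=1)
Line 4: ['make', 'sweet', 'so'] (min_width=13, slack=5)
Line 5: ['cloud', 'a', 'happy', 'time'] (min_width=18, slack=0)
Line 6: ['data', 'up', 'umbrella'] (min_width=16, slack=2)
Line 7: ['open', 'cheese', 'white'] (min_width=17, slack=1)
Line 8: ['butterfly', 'diamond'] (min_width=17, slack=1)
Line 9: ['that'] (min_width=4, slack=14)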